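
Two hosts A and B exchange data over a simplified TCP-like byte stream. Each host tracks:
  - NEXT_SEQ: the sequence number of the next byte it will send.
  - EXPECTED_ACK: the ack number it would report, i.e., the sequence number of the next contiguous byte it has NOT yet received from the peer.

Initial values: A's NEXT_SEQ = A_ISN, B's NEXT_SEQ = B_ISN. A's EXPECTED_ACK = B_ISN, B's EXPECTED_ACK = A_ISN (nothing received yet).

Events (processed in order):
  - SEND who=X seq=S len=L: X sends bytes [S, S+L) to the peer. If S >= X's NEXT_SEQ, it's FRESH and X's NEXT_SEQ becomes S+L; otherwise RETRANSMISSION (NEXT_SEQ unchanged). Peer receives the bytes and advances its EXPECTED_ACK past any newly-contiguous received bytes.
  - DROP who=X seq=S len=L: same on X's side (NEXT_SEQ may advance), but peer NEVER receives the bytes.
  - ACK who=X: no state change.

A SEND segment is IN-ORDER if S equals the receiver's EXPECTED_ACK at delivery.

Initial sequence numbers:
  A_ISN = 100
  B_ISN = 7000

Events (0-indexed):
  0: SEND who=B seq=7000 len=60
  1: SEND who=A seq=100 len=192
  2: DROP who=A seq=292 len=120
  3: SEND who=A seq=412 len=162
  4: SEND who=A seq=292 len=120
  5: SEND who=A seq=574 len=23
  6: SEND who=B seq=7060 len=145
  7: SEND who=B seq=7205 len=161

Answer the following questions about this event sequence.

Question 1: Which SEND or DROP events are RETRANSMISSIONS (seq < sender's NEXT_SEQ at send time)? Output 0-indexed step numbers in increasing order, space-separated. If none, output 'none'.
Step 0: SEND seq=7000 -> fresh
Step 1: SEND seq=100 -> fresh
Step 2: DROP seq=292 -> fresh
Step 3: SEND seq=412 -> fresh
Step 4: SEND seq=292 -> retransmit
Step 5: SEND seq=574 -> fresh
Step 6: SEND seq=7060 -> fresh
Step 7: SEND seq=7205 -> fresh

Answer: 4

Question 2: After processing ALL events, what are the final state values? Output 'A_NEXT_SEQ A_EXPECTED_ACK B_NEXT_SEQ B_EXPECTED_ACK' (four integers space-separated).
Answer: 597 7366 7366 597

Derivation:
After event 0: A_seq=100 A_ack=7060 B_seq=7060 B_ack=100
After event 1: A_seq=292 A_ack=7060 B_seq=7060 B_ack=292
After event 2: A_seq=412 A_ack=7060 B_seq=7060 B_ack=292
After event 3: A_seq=574 A_ack=7060 B_seq=7060 B_ack=292
After event 4: A_seq=574 A_ack=7060 B_seq=7060 B_ack=574
After event 5: A_seq=597 A_ack=7060 B_seq=7060 B_ack=597
After event 6: A_seq=597 A_ack=7205 B_seq=7205 B_ack=597
After event 7: A_seq=597 A_ack=7366 B_seq=7366 B_ack=597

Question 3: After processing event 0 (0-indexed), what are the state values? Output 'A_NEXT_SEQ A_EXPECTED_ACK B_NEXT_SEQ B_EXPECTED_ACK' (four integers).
After event 0: A_seq=100 A_ack=7060 B_seq=7060 B_ack=100

100 7060 7060 100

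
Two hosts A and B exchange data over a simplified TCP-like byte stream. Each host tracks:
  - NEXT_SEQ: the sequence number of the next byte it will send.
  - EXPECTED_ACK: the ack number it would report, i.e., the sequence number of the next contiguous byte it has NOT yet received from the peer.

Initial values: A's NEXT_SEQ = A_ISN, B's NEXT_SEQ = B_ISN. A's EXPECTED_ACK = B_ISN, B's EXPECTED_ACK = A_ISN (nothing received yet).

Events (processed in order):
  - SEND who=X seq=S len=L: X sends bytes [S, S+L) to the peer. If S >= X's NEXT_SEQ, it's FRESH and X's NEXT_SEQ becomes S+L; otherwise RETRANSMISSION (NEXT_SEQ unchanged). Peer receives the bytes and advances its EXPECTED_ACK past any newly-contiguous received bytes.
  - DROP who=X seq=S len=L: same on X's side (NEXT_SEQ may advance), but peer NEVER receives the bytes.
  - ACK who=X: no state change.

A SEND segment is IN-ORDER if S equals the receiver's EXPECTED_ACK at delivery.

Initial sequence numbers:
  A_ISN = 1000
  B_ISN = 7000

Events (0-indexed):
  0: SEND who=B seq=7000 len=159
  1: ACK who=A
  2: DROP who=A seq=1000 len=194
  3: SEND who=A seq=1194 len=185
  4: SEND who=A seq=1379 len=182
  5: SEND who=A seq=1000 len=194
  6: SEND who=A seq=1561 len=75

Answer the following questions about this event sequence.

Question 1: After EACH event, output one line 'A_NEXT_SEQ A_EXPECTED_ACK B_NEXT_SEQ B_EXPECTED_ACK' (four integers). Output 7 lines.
1000 7159 7159 1000
1000 7159 7159 1000
1194 7159 7159 1000
1379 7159 7159 1000
1561 7159 7159 1000
1561 7159 7159 1561
1636 7159 7159 1636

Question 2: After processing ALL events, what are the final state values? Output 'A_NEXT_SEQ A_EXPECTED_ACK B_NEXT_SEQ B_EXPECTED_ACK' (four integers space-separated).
Answer: 1636 7159 7159 1636

Derivation:
After event 0: A_seq=1000 A_ack=7159 B_seq=7159 B_ack=1000
After event 1: A_seq=1000 A_ack=7159 B_seq=7159 B_ack=1000
After event 2: A_seq=1194 A_ack=7159 B_seq=7159 B_ack=1000
After event 3: A_seq=1379 A_ack=7159 B_seq=7159 B_ack=1000
After event 4: A_seq=1561 A_ack=7159 B_seq=7159 B_ack=1000
After event 5: A_seq=1561 A_ack=7159 B_seq=7159 B_ack=1561
After event 6: A_seq=1636 A_ack=7159 B_seq=7159 B_ack=1636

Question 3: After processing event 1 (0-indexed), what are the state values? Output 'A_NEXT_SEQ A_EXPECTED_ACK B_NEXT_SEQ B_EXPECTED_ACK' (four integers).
After event 0: A_seq=1000 A_ack=7159 B_seq=7159 B_ack=1000
After event 1: A_seq=1000 A_ack=7159 B_seq=7159 B_ack=1000

1000 7159 7159 1000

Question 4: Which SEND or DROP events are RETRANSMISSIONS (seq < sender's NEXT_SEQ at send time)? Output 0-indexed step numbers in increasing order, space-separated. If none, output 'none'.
Step 0: SEND seq=7000 -> fresh
Step 2: DROP seq=1000 -> fresh
Step 3: SEND seq=1194 -> fresh
Step 4: SEND seq=1379 -> fresh
Step 5: SEND seq=1000 -> retransmit
Step 6: SEND seq=1561 -> fresh

Answer: 5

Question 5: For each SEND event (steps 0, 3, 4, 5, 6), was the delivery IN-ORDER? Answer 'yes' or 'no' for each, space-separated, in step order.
Answer: yes no no yes yes

Derivation:
Step 0: SEND seq=7000 -> in-order
Step 3: SEND seq=1194 -> out-of-order
Step 4: SEND seq=1379 -> out-of-order
Step 5: SEND seq=1000 -> in-order
Step 6: SEND seq=1561 -> in-order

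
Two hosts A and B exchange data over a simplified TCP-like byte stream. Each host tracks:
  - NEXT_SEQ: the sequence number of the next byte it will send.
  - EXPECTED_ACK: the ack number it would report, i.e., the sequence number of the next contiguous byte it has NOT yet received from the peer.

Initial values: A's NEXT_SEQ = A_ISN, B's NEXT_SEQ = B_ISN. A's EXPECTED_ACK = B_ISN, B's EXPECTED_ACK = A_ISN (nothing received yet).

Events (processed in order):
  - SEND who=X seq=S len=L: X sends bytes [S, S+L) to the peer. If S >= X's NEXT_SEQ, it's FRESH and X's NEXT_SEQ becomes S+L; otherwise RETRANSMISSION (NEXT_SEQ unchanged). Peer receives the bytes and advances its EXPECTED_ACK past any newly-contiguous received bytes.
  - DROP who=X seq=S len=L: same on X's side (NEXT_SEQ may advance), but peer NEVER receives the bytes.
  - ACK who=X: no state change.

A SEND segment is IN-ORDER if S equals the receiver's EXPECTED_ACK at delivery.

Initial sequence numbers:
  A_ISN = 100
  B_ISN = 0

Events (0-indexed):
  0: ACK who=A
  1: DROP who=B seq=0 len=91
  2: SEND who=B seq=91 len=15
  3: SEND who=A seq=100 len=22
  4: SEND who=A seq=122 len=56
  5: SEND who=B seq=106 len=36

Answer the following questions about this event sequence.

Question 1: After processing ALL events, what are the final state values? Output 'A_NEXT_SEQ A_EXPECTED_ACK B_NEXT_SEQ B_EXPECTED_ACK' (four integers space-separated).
Answer: 178 0 142 178

Derivation:
After event 0: A_seq=100 A_ack=0 B_seq=0 B_ack=100
After event 1: A_seq=100 A_ack=0 B_seq=91 B_ack=100
After event 2: A_seq=100 A_ack=0 B_seq=106 B_ack=100
After event 3: A_seq=122 A_ack=0 B_seq=106 B_ack=122
After event 4: A_seq=178 A_ack=0 B_seq=106 B_ack=178
After event 5: A_seq=178 A_ack=0 B_seq=142 B_ack=178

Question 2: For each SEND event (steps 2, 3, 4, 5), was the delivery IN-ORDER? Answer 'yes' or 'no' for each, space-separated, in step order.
Step 2: SEND seq=91 -> out-of-order
Step 3: SEND seq=100 -> in-order
Step 4: SEND seq=122 -> in-order
Step 5: SEND seq=106 -> out-of-order

Answer: no yes yes no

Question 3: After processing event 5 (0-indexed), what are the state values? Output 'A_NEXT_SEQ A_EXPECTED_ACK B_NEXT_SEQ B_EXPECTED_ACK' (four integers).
After event 0: A_seq=100 A_ack=0 B_seq=0 B_ack=100
After event 1: A_seq=100 A_ack=0 B_seq=91 B_ack=100
After event 2: A_seq=100 A_ack=0 B_seq=106 B_ack=100
After event 3: A_seq=122 A_ack=0 B_seq=106 B_ack=122
After event 4: A_seq=178 A_ack=0 B_seq=106 B_ack=178
After event 5: A_seq=178 A_ack=0 B_seq=142 B_ack=178

178 0 142 178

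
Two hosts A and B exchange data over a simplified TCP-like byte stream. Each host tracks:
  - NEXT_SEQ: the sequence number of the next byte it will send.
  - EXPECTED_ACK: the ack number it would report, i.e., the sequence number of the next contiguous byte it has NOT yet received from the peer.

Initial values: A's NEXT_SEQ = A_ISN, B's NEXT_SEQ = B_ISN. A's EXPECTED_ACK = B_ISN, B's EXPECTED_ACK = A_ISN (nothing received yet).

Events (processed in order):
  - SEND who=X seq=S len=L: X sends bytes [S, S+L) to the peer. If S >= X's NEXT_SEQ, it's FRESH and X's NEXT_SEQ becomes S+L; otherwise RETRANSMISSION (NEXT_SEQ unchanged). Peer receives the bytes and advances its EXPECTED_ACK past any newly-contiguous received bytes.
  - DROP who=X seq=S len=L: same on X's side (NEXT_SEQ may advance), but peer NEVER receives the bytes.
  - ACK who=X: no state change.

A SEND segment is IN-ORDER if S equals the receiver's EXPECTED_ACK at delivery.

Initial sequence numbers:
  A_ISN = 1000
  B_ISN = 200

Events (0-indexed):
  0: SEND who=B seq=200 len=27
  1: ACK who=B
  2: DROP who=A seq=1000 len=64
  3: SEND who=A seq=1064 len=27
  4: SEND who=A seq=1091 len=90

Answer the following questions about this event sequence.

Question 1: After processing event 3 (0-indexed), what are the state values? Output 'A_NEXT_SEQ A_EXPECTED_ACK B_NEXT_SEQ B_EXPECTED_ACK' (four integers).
After event 0: A_seq=1000 A_ack=227 B_seq=227 B_ack=1000
After event 1: A_seq=1000 A_ack=227 B_seq=227 B_ack=1000
After event 2: A_seq=1064 A_ack=227 B_seq=227 B_ack=1000
After event 3: A_seq=1091 A_ack=227 B_seq=227 B_ack=1000

1091 227 227 1000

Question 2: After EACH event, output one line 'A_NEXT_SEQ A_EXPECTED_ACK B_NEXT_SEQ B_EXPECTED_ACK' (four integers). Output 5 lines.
1000 227 227 1000
1000 227 227 1000
1064 227 227 1000
1091 227 227 1000
1181 227 227 1000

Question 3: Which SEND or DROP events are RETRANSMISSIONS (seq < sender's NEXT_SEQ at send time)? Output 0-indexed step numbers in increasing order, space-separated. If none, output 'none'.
Step 0: SEND seq=200 -> fresh
Step 2: DROP seq=1000 -> fresh
Step 3: SEND seq=1064 -> fresh
Step 4: SEND seq=1091 -> fresh

Answer: none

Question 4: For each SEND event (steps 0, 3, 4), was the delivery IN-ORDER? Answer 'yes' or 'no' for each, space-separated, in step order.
Answer: yes no no

Derivation:
Step 0: SEND seq=200 -> in-order
Step 3: SEND seq=1064 -> out-of-order
Step 4: SEND seq=1091 -> out-of-order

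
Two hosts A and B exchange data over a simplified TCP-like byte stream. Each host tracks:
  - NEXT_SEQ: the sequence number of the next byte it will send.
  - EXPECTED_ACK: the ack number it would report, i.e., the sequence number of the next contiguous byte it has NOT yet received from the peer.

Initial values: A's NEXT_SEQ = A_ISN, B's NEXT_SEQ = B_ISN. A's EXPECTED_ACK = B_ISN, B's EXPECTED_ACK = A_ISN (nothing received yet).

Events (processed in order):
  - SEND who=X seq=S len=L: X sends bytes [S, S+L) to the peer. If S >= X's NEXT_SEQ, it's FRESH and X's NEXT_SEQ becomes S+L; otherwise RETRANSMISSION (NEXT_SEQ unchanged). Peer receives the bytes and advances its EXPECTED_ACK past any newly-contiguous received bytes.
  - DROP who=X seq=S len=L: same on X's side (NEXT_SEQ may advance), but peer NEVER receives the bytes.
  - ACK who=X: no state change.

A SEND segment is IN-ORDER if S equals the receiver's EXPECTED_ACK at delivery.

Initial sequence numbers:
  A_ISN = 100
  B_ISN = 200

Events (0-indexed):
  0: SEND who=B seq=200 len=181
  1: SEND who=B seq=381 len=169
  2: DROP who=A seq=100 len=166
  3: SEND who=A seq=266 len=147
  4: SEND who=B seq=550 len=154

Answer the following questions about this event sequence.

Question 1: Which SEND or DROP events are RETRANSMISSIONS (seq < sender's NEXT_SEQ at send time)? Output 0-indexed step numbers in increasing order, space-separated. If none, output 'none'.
Step 0: SEND seq=200 -> fresh
Step 1: SEND seq=381 -> fresh
Step 2: DROP seq=100 -> fresh
Step 3: SEND seq=266 -> fresh
Step 4: SEND seq=550 -> fresh

Answer: none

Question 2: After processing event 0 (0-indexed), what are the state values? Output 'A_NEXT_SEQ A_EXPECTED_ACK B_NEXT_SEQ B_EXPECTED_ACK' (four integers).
After event 0: A_seq=100 A_ack=381 B_seq=381 B_ack=100

100 381 381 100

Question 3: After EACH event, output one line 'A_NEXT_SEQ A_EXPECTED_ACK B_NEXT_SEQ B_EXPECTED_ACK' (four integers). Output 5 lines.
100 381 381 100
100 550 550 100
266 550 550 100
413 550 550 100
413 704 704 100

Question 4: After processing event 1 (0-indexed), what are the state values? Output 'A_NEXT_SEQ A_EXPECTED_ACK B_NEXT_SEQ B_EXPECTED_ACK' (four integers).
After event 0: A_seq=100 A_ack=381 B_seq=381 B_ack=100
After event 1: A_seq=100 A_ack=550 B_seq=550 B_ack=100

100 550 550 100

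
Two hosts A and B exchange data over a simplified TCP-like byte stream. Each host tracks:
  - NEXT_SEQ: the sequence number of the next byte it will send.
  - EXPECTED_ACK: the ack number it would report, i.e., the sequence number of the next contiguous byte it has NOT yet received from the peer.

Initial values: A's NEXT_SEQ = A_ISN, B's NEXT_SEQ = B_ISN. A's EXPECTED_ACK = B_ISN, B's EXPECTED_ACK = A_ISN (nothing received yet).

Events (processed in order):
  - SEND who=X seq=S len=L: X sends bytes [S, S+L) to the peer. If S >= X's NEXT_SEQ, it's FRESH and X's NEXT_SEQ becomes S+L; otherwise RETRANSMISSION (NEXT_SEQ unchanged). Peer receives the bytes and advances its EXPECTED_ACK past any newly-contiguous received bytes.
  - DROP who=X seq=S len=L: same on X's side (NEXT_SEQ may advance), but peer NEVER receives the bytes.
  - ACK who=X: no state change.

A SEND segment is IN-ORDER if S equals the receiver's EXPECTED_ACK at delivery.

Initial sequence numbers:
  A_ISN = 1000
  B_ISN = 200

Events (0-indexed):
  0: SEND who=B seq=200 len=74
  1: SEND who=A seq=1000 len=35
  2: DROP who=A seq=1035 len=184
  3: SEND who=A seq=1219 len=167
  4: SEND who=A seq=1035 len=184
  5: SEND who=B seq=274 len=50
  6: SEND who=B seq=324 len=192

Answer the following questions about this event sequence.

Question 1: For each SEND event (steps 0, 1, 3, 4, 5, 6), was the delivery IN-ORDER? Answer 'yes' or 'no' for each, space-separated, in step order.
Answer: yes yes no yes yes yes

Derivation:
Step 0: SEND seq=200 -> in-order
Step 1: SEND seq=1000 -> in-order
Step 3: SEND seq=1219 -> out-of-order
Step 4: SEND seq=1035 -> in-order
Step 5: SEND seq=274 -> in-order
Step 6: SEND seq=324 -> in-order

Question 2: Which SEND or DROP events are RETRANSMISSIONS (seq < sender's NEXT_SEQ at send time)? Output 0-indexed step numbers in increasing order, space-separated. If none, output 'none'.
Answer: 4

Derivation:
Step 0: SEND seq=200 -> fresh
Step 1: SEND seq=1000 -> fresh
Step 2: DROP seq=1035 -> fresh
Step 3: SEND seq=1219 -> fresh
Step 4: SEND seq=1035 -> retransmit
Step 5: SEND seq=274 -> fresh
Step 6: SEND seq=324 -> fresh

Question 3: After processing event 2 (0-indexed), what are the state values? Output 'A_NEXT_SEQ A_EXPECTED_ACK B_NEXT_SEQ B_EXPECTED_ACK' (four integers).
After event 0: A_seq=1000 A_ack=274 B_seq=274 B_ack=1000
After event 1: A_seq=1035 A_ack=274 B_seq=274 B_ack=1035
After event 2: A_seq=1219 A_ack=274 B_seq=274 B_ack=1035

1219 274 274 1035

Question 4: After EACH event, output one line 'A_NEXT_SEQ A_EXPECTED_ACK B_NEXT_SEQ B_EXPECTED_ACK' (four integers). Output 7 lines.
1000 274 274 1000
1035 274 274 1035
1219 274 274 1035
1386 274 274 1035
1386 274 274 1386
1386 324 324 1386
1386 516 516 1386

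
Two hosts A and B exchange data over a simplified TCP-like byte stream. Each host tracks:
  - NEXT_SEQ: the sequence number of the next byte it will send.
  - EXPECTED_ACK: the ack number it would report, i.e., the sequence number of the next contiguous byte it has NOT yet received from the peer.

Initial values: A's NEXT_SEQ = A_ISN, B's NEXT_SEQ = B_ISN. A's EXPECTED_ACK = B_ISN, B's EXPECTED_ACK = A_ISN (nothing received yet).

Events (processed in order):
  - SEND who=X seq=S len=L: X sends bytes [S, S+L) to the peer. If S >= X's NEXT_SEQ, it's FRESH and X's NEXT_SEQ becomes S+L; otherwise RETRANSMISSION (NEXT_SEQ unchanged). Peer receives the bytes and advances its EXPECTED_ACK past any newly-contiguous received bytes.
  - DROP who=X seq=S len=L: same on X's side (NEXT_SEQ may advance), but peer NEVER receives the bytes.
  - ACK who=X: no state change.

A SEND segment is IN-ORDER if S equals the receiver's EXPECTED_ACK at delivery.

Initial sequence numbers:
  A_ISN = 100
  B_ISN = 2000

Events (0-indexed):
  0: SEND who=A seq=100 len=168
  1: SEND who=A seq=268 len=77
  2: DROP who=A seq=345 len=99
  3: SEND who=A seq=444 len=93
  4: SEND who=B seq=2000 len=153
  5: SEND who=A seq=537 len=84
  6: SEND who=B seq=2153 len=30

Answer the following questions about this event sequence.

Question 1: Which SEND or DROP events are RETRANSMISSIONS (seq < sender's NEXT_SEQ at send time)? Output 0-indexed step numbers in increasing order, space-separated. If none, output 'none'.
Step 0: SEND seq=100 -> fresh
Step 1: SEND seq=268 -> fresh
Step 2: DROP seq=345 -> fresh
Step 3: SEND seq=444 -> fresh
Step 4: SEND seq=2000 -> fresh
Step 5: SEND seq=537 -> fresh
Step 6: SEND seq=2153 -> fresh

Answer: none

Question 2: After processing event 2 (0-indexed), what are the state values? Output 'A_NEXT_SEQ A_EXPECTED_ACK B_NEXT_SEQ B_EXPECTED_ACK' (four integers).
After event 0: A_seq=268 A_ack=2000 B_seq=2000 B_ack=268
After event 1: A_seq=345 A_ack=2000 B_seq=2000 B_ack=345
After event 2: A_seq=444 A_ack=2000 B_seq=2000 B_ack=345

444 2000 2000 345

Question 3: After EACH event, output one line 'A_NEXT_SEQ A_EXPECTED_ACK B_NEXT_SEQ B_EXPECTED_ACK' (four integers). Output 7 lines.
268 2000 2000 268
345 2000 2000 345
444 2000 2000 345
537 2000 2000 345
537 2153 2153 345
621 2153 2153 345
621 2183 2183 345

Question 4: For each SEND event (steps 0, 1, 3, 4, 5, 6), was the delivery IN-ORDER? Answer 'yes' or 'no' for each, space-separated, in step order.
Step 0: SEND seq=100 -> in-order
Step 1: SEND seq=268 -> in-order
Step 3: SEND seq=444 -> out-of-order
Step 4: SEND seq=2000 -> in-order
Step 5: SEND seq=537 -> out-of-order
Step 6: SEND seq=2153 -> in-order

Answer: yes yes no yes no yes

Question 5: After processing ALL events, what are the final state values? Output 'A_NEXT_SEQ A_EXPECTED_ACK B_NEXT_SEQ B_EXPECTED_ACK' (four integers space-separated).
After event 0: A_seq=268 A_ack=2000 B_seq=2000 B_ack=268
After event 1: A_seq=345 A_ack=2000 B_seq=2000 B_ack=345
After event 2: A_seq=444 A_ack=2000 B_seq=2000 B_ack=345
After event 3: A_seq=537 A_ack=2000 B_seq=2000 B_ack=345
After event 4: A_seq=537 A_ack=2153 B_seq=2153 B_ack=345
After event 5: A_seq=621 A_ack=2153 B_seq=2153 B_ack=345
After event 6: A_seq=621 A_ack=2183 B_seq=2183 B_ack=345

Answer: 621 2183 2183 345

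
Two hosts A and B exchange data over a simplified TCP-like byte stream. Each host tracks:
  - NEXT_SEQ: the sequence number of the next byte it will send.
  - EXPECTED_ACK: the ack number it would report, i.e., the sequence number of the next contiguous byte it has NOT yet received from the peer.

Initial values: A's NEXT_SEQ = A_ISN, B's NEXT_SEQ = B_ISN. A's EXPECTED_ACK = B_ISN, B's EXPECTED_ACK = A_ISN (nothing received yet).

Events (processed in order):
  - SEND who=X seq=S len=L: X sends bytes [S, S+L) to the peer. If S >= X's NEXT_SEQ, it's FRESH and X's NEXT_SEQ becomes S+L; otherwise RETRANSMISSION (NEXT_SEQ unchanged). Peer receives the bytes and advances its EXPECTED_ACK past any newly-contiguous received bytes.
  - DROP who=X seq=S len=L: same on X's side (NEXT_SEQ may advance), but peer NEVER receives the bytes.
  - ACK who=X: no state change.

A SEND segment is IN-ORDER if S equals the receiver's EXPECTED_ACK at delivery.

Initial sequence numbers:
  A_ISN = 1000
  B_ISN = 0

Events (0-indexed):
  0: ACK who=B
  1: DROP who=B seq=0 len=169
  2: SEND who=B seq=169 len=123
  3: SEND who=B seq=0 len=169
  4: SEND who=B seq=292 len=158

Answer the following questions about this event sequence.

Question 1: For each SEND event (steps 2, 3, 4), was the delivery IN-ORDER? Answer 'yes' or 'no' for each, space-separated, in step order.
Step 2: SEND seq=169 -> out-of-order
Step 3: SEND seq=0 -> in-order
Step 4: SEND seq=292 -> in-order

Answer: no yes yes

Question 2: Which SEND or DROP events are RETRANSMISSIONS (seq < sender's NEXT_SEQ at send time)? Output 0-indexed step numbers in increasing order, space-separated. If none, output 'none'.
Answer: 3

Derivation:
Step 1: DROP seq=0 -> fresh
Step 2: SEND seq=169 -> fresh
Step 3: SEND seq=0 -> retransmit
Step 4: SEND seq=292 -> fresh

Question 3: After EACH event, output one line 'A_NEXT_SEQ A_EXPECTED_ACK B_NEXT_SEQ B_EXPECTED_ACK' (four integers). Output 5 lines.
1000 0 0 1000
1000 0 169 1000
1000 0 292 1000
1000 292 292 1000
1000 450 450 1000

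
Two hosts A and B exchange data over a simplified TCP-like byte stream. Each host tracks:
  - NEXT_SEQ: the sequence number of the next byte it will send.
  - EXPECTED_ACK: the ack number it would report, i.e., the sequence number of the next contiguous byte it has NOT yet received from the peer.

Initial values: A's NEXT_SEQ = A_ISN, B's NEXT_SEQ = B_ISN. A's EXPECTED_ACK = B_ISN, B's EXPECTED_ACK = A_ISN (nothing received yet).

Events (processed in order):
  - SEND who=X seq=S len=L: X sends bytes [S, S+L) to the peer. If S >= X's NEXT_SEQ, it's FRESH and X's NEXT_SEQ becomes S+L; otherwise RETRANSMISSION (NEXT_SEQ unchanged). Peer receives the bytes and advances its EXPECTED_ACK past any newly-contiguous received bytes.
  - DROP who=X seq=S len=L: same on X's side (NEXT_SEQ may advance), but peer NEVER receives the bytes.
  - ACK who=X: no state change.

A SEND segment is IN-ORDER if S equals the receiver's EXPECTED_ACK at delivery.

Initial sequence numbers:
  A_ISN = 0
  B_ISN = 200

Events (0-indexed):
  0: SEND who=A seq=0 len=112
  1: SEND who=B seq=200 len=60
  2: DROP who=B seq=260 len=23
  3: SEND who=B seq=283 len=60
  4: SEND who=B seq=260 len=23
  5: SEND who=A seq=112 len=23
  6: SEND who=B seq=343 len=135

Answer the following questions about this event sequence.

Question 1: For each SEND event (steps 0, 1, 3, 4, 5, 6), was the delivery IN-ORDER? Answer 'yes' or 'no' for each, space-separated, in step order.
Step 0: SEND seq=0 -> in-order
Step 1: SEND seq=200 -> in-order
Step 3: SEND seq=283 -> out-of-order
Step 4: SEND seq=260 -> in-order
Step 5: SEND seq=112 -> in-order
Step 6: SEND seq=343 -> in-order

Answer: yes yes no yes yes yes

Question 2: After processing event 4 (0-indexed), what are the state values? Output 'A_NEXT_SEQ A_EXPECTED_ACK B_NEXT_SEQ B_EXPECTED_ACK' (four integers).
After event 0: A_seq=112 A_ack=200 B_seq=200 B_ack=112
After event 1: A_seq=112 A_ack=260 B_seq=260 B_ack=112
After event 2: A_seq=112 A_ack=260 B_seq=283 B_ack=112
After event 3: A_seq=112 A_ack=260 B_seq=343 B_ack=112
After event 4: A_seq=112 A_ack=343 B_seq=343 B_ack=112

112 343 343 112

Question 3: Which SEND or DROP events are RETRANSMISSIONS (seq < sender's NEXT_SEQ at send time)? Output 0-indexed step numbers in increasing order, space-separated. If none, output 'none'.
Answer: 4

Derivation:
Step 0: SEND seq=0 -> fresh
Step 1: SEND seq=200 -> fresh
Step 2: DROP seq=260 -> fresh
Step 3: SEND seq=283 -> fresh
Step 4: SEND seq=260 -> retransmit
Step 5: SEND seq=112 -> fresh
Step 6: SEND seq=343 -> fresh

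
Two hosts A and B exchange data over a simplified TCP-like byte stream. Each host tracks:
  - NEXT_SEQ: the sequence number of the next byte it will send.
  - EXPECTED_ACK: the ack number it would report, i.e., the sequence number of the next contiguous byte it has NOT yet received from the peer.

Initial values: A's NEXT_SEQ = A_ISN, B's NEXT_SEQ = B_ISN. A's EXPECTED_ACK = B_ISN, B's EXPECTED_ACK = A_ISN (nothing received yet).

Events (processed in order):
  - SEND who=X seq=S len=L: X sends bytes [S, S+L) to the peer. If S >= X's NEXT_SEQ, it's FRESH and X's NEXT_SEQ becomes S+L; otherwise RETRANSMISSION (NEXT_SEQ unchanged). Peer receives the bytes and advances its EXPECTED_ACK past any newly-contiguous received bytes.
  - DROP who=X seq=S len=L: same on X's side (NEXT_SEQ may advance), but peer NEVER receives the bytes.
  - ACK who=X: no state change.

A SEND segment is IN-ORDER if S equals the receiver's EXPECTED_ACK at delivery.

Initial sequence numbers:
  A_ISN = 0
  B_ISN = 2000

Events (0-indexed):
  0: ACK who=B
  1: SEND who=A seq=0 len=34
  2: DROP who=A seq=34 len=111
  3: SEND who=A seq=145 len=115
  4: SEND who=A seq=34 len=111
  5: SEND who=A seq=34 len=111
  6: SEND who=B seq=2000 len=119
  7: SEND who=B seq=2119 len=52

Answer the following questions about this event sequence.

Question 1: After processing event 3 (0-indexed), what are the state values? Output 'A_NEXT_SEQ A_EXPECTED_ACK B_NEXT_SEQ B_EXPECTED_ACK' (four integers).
After event 0: A_seq=0 A_ack=2000 B_seq=2000 B_ack=0
After event 1: A_seq=34 A_ack=2000 B_seq=2000 B_ack=34
After event 2: A_seq=145 A_ack=2000 B_seq=2000 B_ack=34
After event 3: A_seq=260 A_ack=2000 B_seq=2000 B_ack=34

260 2000 2000 34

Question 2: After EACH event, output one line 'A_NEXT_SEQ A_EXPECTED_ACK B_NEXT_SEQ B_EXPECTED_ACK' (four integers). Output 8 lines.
0 2000 2000 0
34 2000 2000 34
145 2000 2000 34
260 2000 2000 34
260 2000 2000 260
260 2000 2000 260
260 2119 2119 260
260 2171 2171 260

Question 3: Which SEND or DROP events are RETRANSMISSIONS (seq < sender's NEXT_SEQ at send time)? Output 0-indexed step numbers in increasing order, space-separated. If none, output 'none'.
Step 1: SEND seq=0 -> fresh
Step 2: DROP seq=34 -> fresh
Step 3: SEND seq=145 -> fresh
Step 4: SEND seq=34 -> retransmit
Step 5: SEND seq=34 -> retransmit
Step 6: SEND seq=2000 -> fresh
Step 7: SEND seq=2119 -> fresh

Answer: 4 5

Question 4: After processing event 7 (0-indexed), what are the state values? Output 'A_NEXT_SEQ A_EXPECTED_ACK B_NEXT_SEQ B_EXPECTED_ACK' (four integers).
After event 0: A_seq=0 A_ack=2000 B_seq=2000 B_ack=0
After event 1: A_seq=34 A_ack=2000 B_seq=2000 B_ack=34
After event 2: A_seq=145 A_ack=2000 B_seq=2000 B_ack=34
After event 3: A_seq=260 A_ack=2000 B_seq=2000 B_ack=34
After event 4: A_seq=260 A_ack=2000 B_seq=2000 B_ack=260
After event 5: A_seq=260 A_ack=2000 B_seq=2000 B_ack=260
After event 6: A_seq=260 A_ack=2119 B_seq=2119 B_ack=260
After event 7: A_seq=260 A_ack=2171 B_seq=2171 B_ack=260

260 2171 2171 260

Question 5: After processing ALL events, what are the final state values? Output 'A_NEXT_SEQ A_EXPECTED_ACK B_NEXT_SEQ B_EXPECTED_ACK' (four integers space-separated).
After event 0: A_seq=0 A_ack=2000 B_seq=2000 B_ack=0
After event 1: A_seq=34 A_ack=2000 B_seq=2000 B_ack=34
After event 2: A_seq=145 A_ack=2000 B_seq=2000 B_ack=34
After event 3: A_seq=260 A_ack=2000 B_seq=2000 B_ack=34
After event 4: A_seq=260 A_ack=2000 B_seq=2000 B_ack=260
After event 5: A_seq=260 A_ack=2000 B_seq=2000 B_ack=260
After event 6: A_seq=260 A_ack=2119 B_seq=2119 B_ack=260
After event 7: A_seq=260 A_ack=2171 B_seq=2171 B_ack=260

Answer: 260 2171 2171 260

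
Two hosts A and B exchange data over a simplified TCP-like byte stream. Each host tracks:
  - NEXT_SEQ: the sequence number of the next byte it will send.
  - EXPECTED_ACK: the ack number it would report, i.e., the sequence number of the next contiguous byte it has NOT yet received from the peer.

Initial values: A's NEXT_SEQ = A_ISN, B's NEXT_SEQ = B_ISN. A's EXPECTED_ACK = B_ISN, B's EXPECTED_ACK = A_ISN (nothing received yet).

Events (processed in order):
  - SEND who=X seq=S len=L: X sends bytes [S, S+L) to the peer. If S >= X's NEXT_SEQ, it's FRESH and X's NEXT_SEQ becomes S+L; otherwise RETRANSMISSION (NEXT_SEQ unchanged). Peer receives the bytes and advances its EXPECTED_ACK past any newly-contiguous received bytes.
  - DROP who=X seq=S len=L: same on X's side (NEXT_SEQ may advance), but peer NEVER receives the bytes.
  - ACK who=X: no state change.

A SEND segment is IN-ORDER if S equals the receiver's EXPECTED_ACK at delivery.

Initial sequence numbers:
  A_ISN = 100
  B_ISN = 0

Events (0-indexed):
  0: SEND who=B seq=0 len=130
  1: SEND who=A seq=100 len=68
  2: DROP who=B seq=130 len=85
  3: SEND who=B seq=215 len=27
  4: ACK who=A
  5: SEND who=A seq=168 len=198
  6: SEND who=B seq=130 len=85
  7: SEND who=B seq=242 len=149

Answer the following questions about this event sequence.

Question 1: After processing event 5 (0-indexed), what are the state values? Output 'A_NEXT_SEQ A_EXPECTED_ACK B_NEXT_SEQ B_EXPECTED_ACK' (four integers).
After event 0: A_seq=100 A_ack=130 B_seq=130 B_ack=100
After event 1: A_seq=168 A_ack=130 B_seq=130 B_ack=168
After event 2: A_seq=168 A_ack=130 B_seq=215 B_ack=168
After event 3: A_seq=168 A_ack=130 B_seq=242 B_ack=168
After event 4: A_seq=168 A_ack=130 B_seq=242 B_ack=168
After event 5: A_seq=366 A_ack=130 B_seq=242 B_ack=366

366 130 242 366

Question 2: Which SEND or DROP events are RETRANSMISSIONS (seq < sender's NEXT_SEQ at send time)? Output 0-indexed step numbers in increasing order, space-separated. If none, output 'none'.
Step 0: SEND seq=0 -> fresh
Step 1: SEND seq=100 -> fresh
Step 2: DROP seq=130 -> fresh
Step 3: SEND seq=215 -> fresh
Step 5: SEND seq=168 -> fresh
Step 6: SEND seq=130 -> retransmit
Step 7: SEND seq=242 -> fresh

Answer: 6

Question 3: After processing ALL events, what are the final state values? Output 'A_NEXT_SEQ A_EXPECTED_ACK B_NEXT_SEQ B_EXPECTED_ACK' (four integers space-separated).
After event 0: A_seq=100 A_ack=130 B_seq=130 B_ack=100
After event 1: A_seq=168 A_ack=130 B_seq=130 B_ack=168
After event 2: A_seq=168 A_ack=130 B_seq=215 B_ack=168
After event 3: A_seq=168 A_ack=130 B_seq=242 B_ack=168
After event 4: A_seq=168 A_ack=130 B_seq=242 B_ack=168
After event 5: A_seq=366 A_ack=130 B_seq=242 B_ack=366
After event 6: A_seq=366 A_ack=242 B_seq=242 B_ack=366
After event 7: A_seq=366 A_ack=391 B_seq=391 B_ack=366

Answer: 366 391 391 366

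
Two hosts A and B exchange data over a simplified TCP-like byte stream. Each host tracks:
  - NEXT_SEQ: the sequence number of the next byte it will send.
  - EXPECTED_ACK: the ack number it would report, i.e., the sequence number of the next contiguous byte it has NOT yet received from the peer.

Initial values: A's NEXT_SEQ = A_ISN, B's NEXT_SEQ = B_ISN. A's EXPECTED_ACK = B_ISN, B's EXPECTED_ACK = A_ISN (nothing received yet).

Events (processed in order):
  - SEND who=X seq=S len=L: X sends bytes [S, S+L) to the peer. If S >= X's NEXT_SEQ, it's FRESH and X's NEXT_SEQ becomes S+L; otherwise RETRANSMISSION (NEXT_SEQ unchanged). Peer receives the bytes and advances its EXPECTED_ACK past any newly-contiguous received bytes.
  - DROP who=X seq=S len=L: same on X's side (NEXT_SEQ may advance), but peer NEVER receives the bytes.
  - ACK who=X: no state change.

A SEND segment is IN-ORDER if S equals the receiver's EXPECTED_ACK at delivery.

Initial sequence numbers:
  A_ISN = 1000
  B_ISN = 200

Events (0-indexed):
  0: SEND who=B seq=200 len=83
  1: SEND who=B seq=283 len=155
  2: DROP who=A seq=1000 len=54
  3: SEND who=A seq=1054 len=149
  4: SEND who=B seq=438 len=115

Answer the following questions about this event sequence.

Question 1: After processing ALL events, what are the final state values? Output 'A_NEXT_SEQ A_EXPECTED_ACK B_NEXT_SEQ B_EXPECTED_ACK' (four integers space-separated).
After event 0: A_seq=1000 A_ack=283 B_seq=283 B_ack=1000
After event 1: A_seq=1000 A_ack=438 B_seq=438 B_ack=1000
After event 2: A_seq=1054 A_ack=438 B_seq=438 B_ack=1000
After event 3: A_seq=1203 A_ack=438 B_seq=438 B_ack=1000
After event 4: A_seq=1203 A_ack=553 B_seq=553 B_ack=1000

Answer: 1203 553 553 1000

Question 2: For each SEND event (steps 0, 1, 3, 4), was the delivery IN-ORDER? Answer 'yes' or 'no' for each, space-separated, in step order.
Answer: yes yes no yes

Derivation:
Step 0: SEND seq=200 -> in-order
Step 1: SEND seq=283 -> in-order
Step 3: SEND seq=1054 -> out-of-order
Step 4: SEND seq=438 -> in-order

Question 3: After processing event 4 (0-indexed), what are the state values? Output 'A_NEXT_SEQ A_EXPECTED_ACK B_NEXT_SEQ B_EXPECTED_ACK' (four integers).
After event 0: A_seq=1000 A_ack=283 B_seq=283 B_ack=1000
After event 1: A_seq=1000 A_ack=438 B_seq=438 B_ack=1000
After event 2: A_seq=1054 A_ack=438 B_seq=438 B_ack=1000
After event 3: A_seq=1203 A_ack=438 B_seq=438 B_ack=1000
After event 4: A_seq=1203 A_ack=553 B_seq=553 B_ack=1000

1203 553 553 1000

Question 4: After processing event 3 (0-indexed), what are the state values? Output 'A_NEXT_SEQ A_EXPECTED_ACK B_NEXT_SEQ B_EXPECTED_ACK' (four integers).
After event 0: A_seq=1000 A_ack=283 B_seq=283 B_ack=1000
After event 1: A_seq=1000 A_ack=438 B_seq=438 B_ack=1000
After event 2: A_seq=1054 A_ack=438 B_seq=438 B_ack=1000
After event 3: A_seq=1203 A_ack=438 B_seq=438 B_ack=1000

1203 438 438 1000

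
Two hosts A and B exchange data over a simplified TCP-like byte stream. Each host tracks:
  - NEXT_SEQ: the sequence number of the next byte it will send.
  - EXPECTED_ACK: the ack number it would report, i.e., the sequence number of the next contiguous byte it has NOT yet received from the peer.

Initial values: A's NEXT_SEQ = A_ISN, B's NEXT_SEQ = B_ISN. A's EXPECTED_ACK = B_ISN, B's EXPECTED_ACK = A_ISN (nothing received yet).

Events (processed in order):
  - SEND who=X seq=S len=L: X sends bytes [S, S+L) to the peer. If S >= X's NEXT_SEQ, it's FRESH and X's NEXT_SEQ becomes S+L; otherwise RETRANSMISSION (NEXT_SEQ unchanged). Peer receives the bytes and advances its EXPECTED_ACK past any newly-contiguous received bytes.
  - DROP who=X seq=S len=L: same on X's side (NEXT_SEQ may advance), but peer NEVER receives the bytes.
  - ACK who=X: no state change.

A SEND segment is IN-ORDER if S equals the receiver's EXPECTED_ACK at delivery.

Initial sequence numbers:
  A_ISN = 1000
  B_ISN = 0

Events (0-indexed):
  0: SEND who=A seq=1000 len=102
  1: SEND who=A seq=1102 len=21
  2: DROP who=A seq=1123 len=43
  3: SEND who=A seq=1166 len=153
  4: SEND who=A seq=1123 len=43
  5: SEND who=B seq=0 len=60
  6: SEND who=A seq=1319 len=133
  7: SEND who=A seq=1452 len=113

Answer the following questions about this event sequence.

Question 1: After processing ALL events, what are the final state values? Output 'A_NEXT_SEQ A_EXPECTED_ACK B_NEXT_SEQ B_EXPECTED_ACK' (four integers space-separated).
Answer: 1565 60 60 1565

Derivation:
After event 0: A_seq=1102 A_ack=0 B_seq=0 B_ack=1102
After event 1: A_seq=1123 A_ack=0 B_seq=0 B_ack=1123
After event 2: A_seq=1166 A_ack=0 B_seq=0 B_ack=1123
After event 3: A_seq=1319 A_ack=0 B_seq=0 B_ack=1123
After event 4: A_seq=1319 A_ack=0 B_seq=0 B_ack=1319
After event 5: A_seq=1319 A_ack=60 B_seq=60 B_ack=1319
After event 6: A_seq=1452 A_ack=60 B_seq=60 B_ack=1452
After event 7: A_seq=1565 A_ack=60 B_seq=60 B_ack=1565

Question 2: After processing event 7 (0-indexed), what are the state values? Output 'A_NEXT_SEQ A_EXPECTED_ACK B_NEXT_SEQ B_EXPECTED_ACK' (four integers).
After event 0: A_seq=1102 A_ack=0 B_seq=0 B_ack=1102
After event 1: A_seq=1123 A_ack=0 B_seq=0 B_ack=1123
After event 2: A_seq=1166 A_ack=0 B_seq=0 B_ack=1123
After event 3: A_seq=1319 A_ack=0 B_seq=0 B_ack=1123
After event 4: A_seq=1319 A_ack=0 B_seq=0 B_ack=1319
After event 5: A_seq=1319 A_ack=60 B_seq=60 B_ack=1319
After event 6: A_seq=1452 A_ack=60 B_seq=60 B_ack=1452
After event 7: A_seq=1565 A_ack=60 B_seq=60 B_ack=1565

1565 60 60 1565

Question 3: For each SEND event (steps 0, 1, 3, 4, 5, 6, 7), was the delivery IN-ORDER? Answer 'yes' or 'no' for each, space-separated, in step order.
Step 0: SEND seq=1000 -> in-order
Step 1: SEND seq=1102 -> in-order
Step 3: SEND seq=1166 -> out-of-order
Step 4: SEND seq=1123 -> in-order
Step 5: SEND seq=0 -> in-order
Step 6: SEND seq=1319 -> in-order
Step 7: SEND seq=1452 -> in-order

Answer: yes yes no yes yes yes yes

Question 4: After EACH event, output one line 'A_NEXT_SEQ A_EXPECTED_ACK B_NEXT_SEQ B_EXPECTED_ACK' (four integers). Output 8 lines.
1102 0 0 1102
1123 0 0 1123
1166 0 0 1123
1319 0 0 1123
1319 0 0 1319
1319 60 60 1319
1452 60 60 1452
1565 60 60 1565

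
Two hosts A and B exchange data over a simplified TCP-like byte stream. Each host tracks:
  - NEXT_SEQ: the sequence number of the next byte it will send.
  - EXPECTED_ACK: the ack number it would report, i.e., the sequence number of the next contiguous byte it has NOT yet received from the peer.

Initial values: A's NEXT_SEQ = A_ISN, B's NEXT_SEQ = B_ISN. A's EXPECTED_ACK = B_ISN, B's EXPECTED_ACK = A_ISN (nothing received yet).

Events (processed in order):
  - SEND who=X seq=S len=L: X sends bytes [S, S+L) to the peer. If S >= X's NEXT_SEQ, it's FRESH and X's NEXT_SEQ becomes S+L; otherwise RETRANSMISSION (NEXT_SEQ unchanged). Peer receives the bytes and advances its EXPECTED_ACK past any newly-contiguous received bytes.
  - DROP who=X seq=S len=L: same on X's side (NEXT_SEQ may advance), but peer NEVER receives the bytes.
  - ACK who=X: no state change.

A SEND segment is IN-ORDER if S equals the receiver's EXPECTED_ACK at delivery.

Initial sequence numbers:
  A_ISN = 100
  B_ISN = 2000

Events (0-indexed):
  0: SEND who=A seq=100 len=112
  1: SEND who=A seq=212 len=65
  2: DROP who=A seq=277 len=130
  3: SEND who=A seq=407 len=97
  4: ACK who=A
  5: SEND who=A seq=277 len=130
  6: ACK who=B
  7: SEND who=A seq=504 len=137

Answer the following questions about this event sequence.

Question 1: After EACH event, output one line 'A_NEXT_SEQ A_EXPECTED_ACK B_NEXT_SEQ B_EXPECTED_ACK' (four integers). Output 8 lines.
212 2000 2000 212
277 2000 2000 277
407 2000 2000 277
504 2000 2000 277
504 2000 2000 277
504 2000 2000 504
504 2000 2000 504
641 2000 2000 641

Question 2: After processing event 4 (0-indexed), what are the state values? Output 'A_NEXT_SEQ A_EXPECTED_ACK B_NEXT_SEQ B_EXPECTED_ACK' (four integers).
After event 0: A_seq=212 A_ack=2000 B_seq=2000 B_ack=212
After event 1: A_seq=277 A_ack=2000 B_seq=2000 B_ack=277
After event 2: A_seq=407 A_ack=2000 B_seq=2000 B_ack=277
After event 3: A_seq=504 A_ack=2000 B_seq=2000 B_ack=277
After event 4: A_seq=504 A_ack=2000 B_seq=2000 B_ack=277

504 2000 2000 277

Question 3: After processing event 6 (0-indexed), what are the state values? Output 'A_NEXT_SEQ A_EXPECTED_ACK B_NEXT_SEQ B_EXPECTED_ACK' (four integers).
After event 0: A_seq=212 A_ack=2000 B_seq=2000 B_ack=212
After event 1: A_seq=277 A_ack=2000 B_seq=2000 B_ack=277
After event 2: A_seq=407 A_ack=2000 B_seq=2000 B_ack=277
After event 3: A_seq=504 A_ack=2000 B_seq=2000 B_ack=277
After event 4: A_seq=504 A_ack=2000 B_seq=2000 B_ack=277
After event 5: A_seq=504 A_ack=2000 B_seq=2000 B_ack=504
After event 6: A_seq=504 A_ack=2000 B_seq=2000 B_ack=504

504 2000 2000 504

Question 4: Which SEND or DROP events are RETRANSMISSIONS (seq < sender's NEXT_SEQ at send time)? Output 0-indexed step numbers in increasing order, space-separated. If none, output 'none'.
Answer: 5

Derivation:
Step 0: SEND seq=100 -> fresh
Step 1: SEND seq=212 -> fresh
Step 2: DROP seq=277 -> fresh
Step 3: SEND seq=407 -> fresh
Step 5: SEND seq=277 -> retransmit
Step 7: SEND seq=504 -> fresh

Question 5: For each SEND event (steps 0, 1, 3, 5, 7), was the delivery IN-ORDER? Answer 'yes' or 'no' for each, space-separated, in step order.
Answer: yes yes no yes yes

Derivation:
Step 0: SEND seq=100 -> in-order
Step 1: SEND seq=212 -> in-order
Step 3: SEND seq=407 -> out-of-order
Step 5: SEND seq=277 -> in-order
Step 7: SEND seq=504 -> in-order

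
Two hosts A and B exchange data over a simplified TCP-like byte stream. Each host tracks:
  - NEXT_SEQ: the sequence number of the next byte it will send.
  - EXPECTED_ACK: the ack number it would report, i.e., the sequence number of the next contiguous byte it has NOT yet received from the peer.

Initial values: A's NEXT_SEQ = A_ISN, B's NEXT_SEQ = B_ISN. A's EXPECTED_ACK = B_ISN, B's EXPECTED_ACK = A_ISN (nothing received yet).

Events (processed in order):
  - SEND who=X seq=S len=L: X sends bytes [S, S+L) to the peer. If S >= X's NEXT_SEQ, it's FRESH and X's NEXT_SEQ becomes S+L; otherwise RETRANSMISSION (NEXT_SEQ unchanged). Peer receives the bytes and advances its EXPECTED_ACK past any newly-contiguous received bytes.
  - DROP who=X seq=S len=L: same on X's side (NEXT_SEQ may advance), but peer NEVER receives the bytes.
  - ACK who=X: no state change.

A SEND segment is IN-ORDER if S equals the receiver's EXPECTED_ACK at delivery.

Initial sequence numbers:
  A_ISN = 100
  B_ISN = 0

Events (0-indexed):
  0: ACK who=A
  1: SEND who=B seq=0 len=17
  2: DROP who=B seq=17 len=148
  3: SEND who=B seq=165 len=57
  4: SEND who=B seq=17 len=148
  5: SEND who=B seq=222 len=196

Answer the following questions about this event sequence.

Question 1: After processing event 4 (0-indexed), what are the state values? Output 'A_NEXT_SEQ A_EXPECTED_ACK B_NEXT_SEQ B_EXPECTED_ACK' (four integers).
After event 0: A_seq=100 A_ack=0 B_seq=0 B_ack=100
After event 1: A_seq=100 A_ack=17 B_seq=17 B_ack=100
After event 2: A_seq=100 A_ack=17 B_seq=165 B_ack=100
After event 3: A_seq=100 A_ack=17 B_seq=222 B_ack=100
After event 4: A_seq=100 A_ack=222 B_seq=222 B_ack=100

100 222 222 100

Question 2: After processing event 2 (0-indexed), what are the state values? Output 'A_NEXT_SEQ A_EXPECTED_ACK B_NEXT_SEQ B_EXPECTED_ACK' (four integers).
After event 0: A_seq=100 A_ack=0 B_seq=0 B_ack=100
After event 1: A_seq=100 A_ack=17 B_seq=17 B_ack=100
After event 2: A_seq=100 A_ack=17 B_seq=165 B_ack=100

100 17 165 100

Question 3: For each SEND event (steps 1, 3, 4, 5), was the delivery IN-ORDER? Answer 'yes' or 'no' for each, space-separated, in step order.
Answer: yes no yes yes

Derivation:
Step 1: SEND seq=0 -> in-order
Step 3: SEND seq=165 -> out-of-order
Step 4: SEND seq=17 -> in-order
Step 5: SEND seq=222 -> in-order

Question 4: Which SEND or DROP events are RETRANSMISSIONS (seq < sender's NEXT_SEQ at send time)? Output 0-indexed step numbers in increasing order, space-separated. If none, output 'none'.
Answer: 4

Derivation:
Step 1: SEND seq=0 -> fresh
Step 2: DROP seq=17 -> fresh
Step 3: SEND seq=165 -> fresh
Step 4: SEND seq=17 -> retransmit
Step 5: SEND seq=222 -> fresh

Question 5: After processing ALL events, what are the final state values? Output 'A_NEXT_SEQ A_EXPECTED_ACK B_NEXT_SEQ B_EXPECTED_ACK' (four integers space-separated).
After event 0: A_seq=100 A_ack=0 B_seq=0 B_ack=100
After event 1: A_seq=100 A_ack=17 B_seq=17 B_ack=100
After event 2: A_seq=100 A_ack=17 B_seq=165 B_ack=100
After event 3: A_seq=100 A_ack=17 B_seq=222 B_ack=100
After event 4: A_seq=100 A_ack=222 B_seq=222 B_ack=100
After event 5: A_seq=100 A_ack=418 B_seq=418 B_ack=100

Answer: 100 418 418 100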